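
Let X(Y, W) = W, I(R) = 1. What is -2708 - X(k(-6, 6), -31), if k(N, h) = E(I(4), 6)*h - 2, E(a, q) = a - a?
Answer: -2677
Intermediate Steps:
E(a, q) = 0
k(N, h) = -2 (k(N, h) = 0*h - 2 = 0 - 2 = -2)
-2708 - X(k(-6, 6), -31) = -2708 - 1*(-31) = -2708 + 31 = -2677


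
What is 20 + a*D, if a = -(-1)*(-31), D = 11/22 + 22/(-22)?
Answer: 71/2 ≈ 35.500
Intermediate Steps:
D = -½ (D = 11*(1/22) + 22*(-1/22) = ½ - 1 = -½ ≈ -0.50000)
a = -31 (a = -1*31 = -31)
20 + a*D = 20 - 31*(-½) = 20 + 31/2 = 71/2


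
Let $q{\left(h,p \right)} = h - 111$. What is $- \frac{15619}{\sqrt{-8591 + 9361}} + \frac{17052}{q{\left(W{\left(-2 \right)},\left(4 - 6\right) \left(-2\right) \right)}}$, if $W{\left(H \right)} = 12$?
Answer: $- \frac{5684}{33} - \frac{15619 \sqrt{770}}{770} \approx -735.11$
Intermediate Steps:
$q{\left(h,p \right)} = -111 + h$
$- \frac{15619}{\sqrt{-8591 + 9361}} + \frac{17052}{q{\left(W{\left(-2 \right)},\left(4 - 6\right) \left(-2\right) \right)}} = - \frac{15619}{\sqrt{-8591 + 9361}} + \frac{17052}{-111 + 12} = - \frac{15619}{\sqrt{770}} + \frac{17052}{-99} = - 15619 \frac{\sqrt{770}}{770} + 17052 \left(- \frac{1}{99}\right) = - \frac{15619 \sqrt{770}}{770} - \frac{5684}{33} = - \frac{5684}{33} - \frac{15619 \sqrt{770}}{770}$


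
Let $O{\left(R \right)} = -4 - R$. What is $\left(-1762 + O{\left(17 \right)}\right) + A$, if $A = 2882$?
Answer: $1099$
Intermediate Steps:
$\left(-1762 + O{\left(17 \right)}\right) + A = \left(-1762 - 21\right) + 2882 = -1783 + 2882 = 1099$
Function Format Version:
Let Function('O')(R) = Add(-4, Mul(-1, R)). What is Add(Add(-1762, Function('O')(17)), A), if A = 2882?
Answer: 1099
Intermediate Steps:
Add(Add(-1762, Function('O')(17)), A) = Add(Add(-1762, Add(-4, Mul(-1, 17))), 2882) = Add(Add(-1762, Add(-4, -17)), 2882) = Add(Add(-1762, -21), 2882) = Add(-1783, 2882) = 1099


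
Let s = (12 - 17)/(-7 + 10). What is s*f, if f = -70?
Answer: 350/3 ≈ 116.67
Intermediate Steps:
s = -5/3 ≈ -1.6667
s*f = -5/3*(-70) = 350/3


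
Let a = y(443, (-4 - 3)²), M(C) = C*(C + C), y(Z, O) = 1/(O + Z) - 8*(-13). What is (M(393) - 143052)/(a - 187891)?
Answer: -386712/437873 ≈ -0.88316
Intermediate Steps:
y(Z, O) = 104 + 1/(O + Z) (y(Z, O) = 1/(O + Z) + 104 = 104 + 1/(O + Z))
M(C) = 2*C² (M(C) = C*(2*C) = 2*C²)
a = 51169/492 (a = (1 + 104*(-4 - 3)² + 104*443)/((-4 - 3)² + 443) = (1 + 104*(-7)² + 46072)/((-7)² + 443) = (1 + 104*49 + 46072)/(49 + 443) = (1 + 5096 + 46072)/492 = (1/492)*51169 = 51169/492 ≈ 104.00)
(M(393) - 143052)/(a - 187891) = (2*393² - 143052)/(51169/492 - 187891) = (2*154449 - 143052)/(-92391203/492) = (308898 - 143052)*(-492/92391203) = 165846*(-492/92391203) = -386712/437873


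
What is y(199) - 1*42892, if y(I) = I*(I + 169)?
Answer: 30340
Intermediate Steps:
y(I) = I*(169 + I)
y(199) - 1*42892 = 199*(169 + 199) - 1*42892 = 199*368 - 42892 = 73232 - 42892 = 30340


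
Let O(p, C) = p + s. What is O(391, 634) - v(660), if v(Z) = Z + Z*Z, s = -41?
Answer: -435910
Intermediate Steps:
O(p, C) = -41 + p (O(p, C) = p - 41 = -41 + p)
v(Z) = Z + Z**2
O(391, 634) - v(660) = (-41 + 391) - 660*(1 + 660) = 350 - 660*661 = 350 - 1*436260 = 350 - 436260 = -435910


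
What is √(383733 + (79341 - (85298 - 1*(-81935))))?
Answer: √295841 ≈ 543.91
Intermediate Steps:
√(383733 + (79341 - (85298 - 1*(-81935)))) = √(383733 + (79341 - (85298 + 81935))) = √(383733 + (79341 - 1*167233)) = √(383733 + (79341 - 167233)) = √(383733 - 87892) = √295841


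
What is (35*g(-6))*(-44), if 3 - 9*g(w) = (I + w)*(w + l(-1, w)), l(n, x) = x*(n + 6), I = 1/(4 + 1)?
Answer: 105644/3 ≈ 35215.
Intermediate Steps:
I = ⅕ (I = 1/5 = ⅕ ≈ 0.20000)
l(n, x) = x*(6 + n)
g(w) = ⅓ - 2*w*(⅕ + w)/3 (g(w) = ⅓ - (⅕ + w)*(w + w*(6 - 1))/9 = ⅓ - (⅕ + w)*(w + w*5)/9 = ⅓ - (⅕ + w)*(w + 5*w)/9 = ⅓ - (⅕ + w)*6*w/9 = ⅓ - 2*w*(⅕ + w)/3)
(35*g(-6))*(-44) = (35*(⅓ - ⅔*(-6)² - 2/15*(-6)))*(-44) = (35*(⅓ - ⅔*36 + ⅘))*(-44) = (35*(⅓ - 24 + ⅘))*(-44) = (35*(-343/15))*(-44) = -2401/3*(-44) = 105644/3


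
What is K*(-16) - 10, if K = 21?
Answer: -346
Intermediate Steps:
K*(-16) - 10 = 21*(-16) - 10 = -336 - 10 = -346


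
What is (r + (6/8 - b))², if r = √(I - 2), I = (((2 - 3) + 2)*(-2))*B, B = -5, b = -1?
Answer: 177/16 + 7*√2 ≈ 20.962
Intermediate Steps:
I = 10 (I = (((2 - 3) + 2)*(-2))*(-5) = ((-1 + 2)*(-2))*(-5) = (1*(-2))*(-5) = -2*(-5) = 10)
r = 2*√2 (r = √(10 - 2) = √8 = 2*√2 ≈ 2.8284)
(r + (6/8 - b))² = (2*√2 + (6/8 - 1*(-1)))² = (2*√2 + (6*(⅛) + 1))² = (2*√2 + (¾ + 1))² = (2*√2 + 7/4)² = (7/4 + 2*√2)²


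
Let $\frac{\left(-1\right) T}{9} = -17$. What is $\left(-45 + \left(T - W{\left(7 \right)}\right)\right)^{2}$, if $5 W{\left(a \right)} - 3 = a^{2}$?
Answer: $\frac{238144}{25} \approx 9525.8$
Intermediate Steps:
$T = 153$ ($T = \left(-9\right) \left(-17\right) = 153$)
$W{\left(a \right)} = \frac{3}{5} + \frac{a^{2}}{5}$
$\left(-45 + \left(T - W{\left(7 \right)}\right)\right)^{2} = \left(-45 + \left(153 - \left(\frac{3}{5} + \frac{7^{2}}{5}\right)\right)\right)^{2} = \left(-45 + \left(153 - \left(\frac{3}{5} + \frac{1}{5} \cdot 49\right)\right)\right)^{2} = \left(-45 + \left(153 - \left(\frac{3}{5} + \frac{49}{5}\right)\right)\right)^{2} = \left(-45 + \left(153 - \frac{52}{5}\right)\right)^{2} = \left(-45 + \frac{713}{5}\right)^{2} = \left(\frac{488}{5}\right)^{2} = \frac{238144}{25}$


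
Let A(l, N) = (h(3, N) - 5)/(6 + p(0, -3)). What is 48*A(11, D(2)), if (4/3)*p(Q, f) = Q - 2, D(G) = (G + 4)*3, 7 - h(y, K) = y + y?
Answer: -128/3 ≈ -42.667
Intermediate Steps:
h(y, K) = 7 - 2*y (h(y, K) = 7 - (y + y) = 7 - 2*y)
D(G) = 12 + 3*G (D(G) = (4 + G)*3 = 12 + 3*G)
p(Q, f) = -3/2 + 3*Q/4 (p(Q, f) = 3*(Q - 2)/4 = 3*(-2 + Q)/4 = -3/2 + 3*Q/4)
A(l, N) = -8/9 (A(l, N) = ((7 - 2*3) - 5)/(6 + (-3/2 + (¾)*0)) = ((7 - 6) - 5)/(6 + (-3/2 + 0)) = (1 - 5)/(6 - 3/2) = -4/9/2 = -4*2/9 = -8/9)
48*A(11, D(2)) = 48*(-8/9) = -128/3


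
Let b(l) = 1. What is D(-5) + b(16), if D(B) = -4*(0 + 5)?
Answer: -19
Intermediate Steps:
D(B) = -20 (D(B) = -4*5 = -20)
D(-5) + b(16) = -20 + 1 = -19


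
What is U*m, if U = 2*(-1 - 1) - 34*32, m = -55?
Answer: 60060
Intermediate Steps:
U = -1092 (U = 2*(-2) - 1088 = -4 - 1088 = -1092)
U*m = -1092*(-55) = 60060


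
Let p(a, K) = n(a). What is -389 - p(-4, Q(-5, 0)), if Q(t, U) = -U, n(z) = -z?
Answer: -393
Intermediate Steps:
p(a, K) = -a
-389 - p(-4, Q(-5, 0)) = -389 - (-1)*(-4) = -389 - 1*4 = -389 - 4 = -393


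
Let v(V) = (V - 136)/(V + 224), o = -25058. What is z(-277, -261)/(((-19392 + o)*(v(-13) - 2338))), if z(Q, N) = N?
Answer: -18357/7311536050 ≈ -2.5107e-6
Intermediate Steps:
v(V) = (-136 + V)/(224 + V)
z(-277, -261)/(((-19392 + o)*(v(-13) - 2338))) = -261*1/((-19392 - 25058)*((-136 - 13)/(224 - 13) - 2338)) = -261*(-1/(44450*(-149/211 - 2338))) = -261/((-44450*(-493467/211))) = -261/21934608150/211 = -261*211/21934608150 = -18357/7311536050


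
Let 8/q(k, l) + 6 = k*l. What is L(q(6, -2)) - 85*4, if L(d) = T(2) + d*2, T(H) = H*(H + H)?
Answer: -2996/9 ≈ -332.89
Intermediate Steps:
T(H) = 2*H² (T(H) = H*(2*H) = 2*H²)
q(k, l) = 8/(-6 + k*l)
L(d) = 8 + 2*d (L(d) = 2*2² + d*2 = 2*4 + 2*d = 8 + 2*d)
L(q(6, -2)) - 85*4 = (8 + 2*(8/(-6 + 6*(-2)))) - 85*4 = (8 + 2*(8/(-6 - 12))) - 340 = (8 + 2*(8/(-18))) - 340 = (8 + 2*(8*(-1/18))) - 340 = (8 + 2*(-4/9)) - 340 = (8 - 8/9) - 340 = 64/9 - 340 = -2996/9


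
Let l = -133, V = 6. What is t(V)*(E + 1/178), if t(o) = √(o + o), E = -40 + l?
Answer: -30793*√3/89 ≈ -599.27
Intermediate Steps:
E = -173 (E = -40 - 133 = -173)
t(o) = √2*√o (t(o) = √(2*o) = √2*√o)
t(V)*(E + 1/178) = (√2*√6)*(-173 + 1/178) = (2*√3)*(-173 + 1/178) = (2*√3)*(-30793/178) = -30793*√3/89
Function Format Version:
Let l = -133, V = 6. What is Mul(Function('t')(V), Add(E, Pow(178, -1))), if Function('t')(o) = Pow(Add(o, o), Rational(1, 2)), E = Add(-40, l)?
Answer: Mul(Rational(-30793, 89), Pow(3, Rational(1, 2))) ≈ -599.27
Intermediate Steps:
E = -173 (E = Add(-40, -133) = -173)
Function('t')(o) = Mul(Pow(2, Rational(1, 2)), Pow(o, Rational(1, 2))) (Function('t')(o) = Pow(Mul(2, o), Rational(1, 2)) = Mul(Pow(2, Rational(1, 2)), Pow(o, Rational(1, 2))))
Mul(Function('t')(V), Add(E, Pow(178, -1))) = Mul(Mul(Pow(2, Rational(1, 2)), Pow(6, Rational(1, 2))), Add(-173, Pow(178, -1))) = Mul(Mul(2, Pow(3, Rational(1, 2))), Add(-173, Rational(1, 178))) = Mul(Mul(2, Pow(3, Rational(1, 2))), Rational(-30793, 178)) = Mul(Rational(-30793, 89), Pow(3, Rational(1, 2)))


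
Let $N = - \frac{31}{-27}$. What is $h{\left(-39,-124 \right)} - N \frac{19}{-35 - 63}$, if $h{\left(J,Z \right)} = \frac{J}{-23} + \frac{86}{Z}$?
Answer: $\frac{1155262}{943299} \approx 1.2247$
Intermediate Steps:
$h{\left(J,Z \right)} = \frac{86}{Z} - \frac{J}{23}$ ($h{\left(J,Z \right)} = J \left(- \frac{1}{23}\right) + \frac{86}{Z} = - \frac{J}{23} + \frac{86}{Z} = \frac{86}{Z} - \frac{J}{23}$)
$N = \frac{31}{27}$ ($N = \left(-31\right) \left(- \frac{1}{27}\right) = \frac{31}{27} \approx 1.1481$)
$h{\left(-39,-124 \right)} - N \frac{19}{-35 - 63} = \left(\frac{86}{-124} - - \frac{39}{23}\right) - \frac{31 \frac{19}{-35 - 63}}{27} = \left(86 \left(- \frac{1}{124}\right) + \frac{39}{23}\right) - \frac{31 \frac{19}{-98}}{27} = \left(- \frac{43}{62} + \frac{39}{23}\right) - \frac{31 \cdot 19 \left(- \frac{1}{98}\right)}{27} = \frac{1429}{1426} - \frac{31}{27} \left(- \frac{19}{98}\right) = \frac{1429}{1426} - - \frac{589}{2646} = \frac{1429}{1426} + \frac{589}{2646} = \frac{1155262}{943299}$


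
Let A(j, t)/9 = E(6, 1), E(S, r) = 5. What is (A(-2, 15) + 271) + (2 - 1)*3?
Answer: 319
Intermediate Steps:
A(j, t) = 45 (A(j, t) = 9*5 = 45)
(A(-2, 15) + 271) + (2 - 1)*3 = (45 + 271) + (2 - 1)*3 = 316 + 1*3 = 316 + 3 = 319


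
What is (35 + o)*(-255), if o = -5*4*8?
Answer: 31875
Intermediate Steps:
o = -160 (o = -20*8 = -160)
(35 + o)*(-255) = (35 - 160)*(-255) = -125*(-255) = 31875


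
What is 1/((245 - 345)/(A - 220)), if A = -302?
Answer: 261/50 ≈ 5.2200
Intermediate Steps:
1/((245 - 345)/(A - 220)) = 1/((245 - 345)/(-302 - 220)) = 1/(-100/(-522)) = 1/(-100*(-1/522)) = 1/(50/261) = 261/50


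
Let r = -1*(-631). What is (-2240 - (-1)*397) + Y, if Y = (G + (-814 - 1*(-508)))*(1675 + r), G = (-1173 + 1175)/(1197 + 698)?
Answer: -1340668093/1895 ≈ -7.0748e+5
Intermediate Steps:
G = 2/1895 ≈ 0.0010554
r = 631
Y = -1337175608/1895 (Y = (2/1895 + (-814 - 1*(-508)))*(1675 + 631) = (2/1895 + (-814 + 508))*2306 = (2/1895 - 306)*2306 = -579868/1895*2306 = -1337175608/1895 ≈ -7.0563e+5)
(-2240 - (-1)*397) + Y = (-2240 - (-1)*397) - 1337175608/1895 = (-2240 - 1*(-397)) - 1337175608/1895 = (-2240 + 397) - 1337175608/1895 = -1843 - 1337175608/1895 = -1340668093/1895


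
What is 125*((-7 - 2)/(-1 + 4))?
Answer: -375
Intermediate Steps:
125*((-7 - 2)/(-1 + 4)) = 125*(-9/3) = 125*(-9*1/3) = 125*(-3) = -375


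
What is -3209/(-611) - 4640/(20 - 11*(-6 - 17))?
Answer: -150691/12831 ≈ -11.744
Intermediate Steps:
-3209/(-611) - 4640/(20 - 11*(-6 - 17)) = -3209*(-1/611) - 4640/(20 - 11*(-23)) = 3209/611 - 4640/(20 + 253) = 3209/611 - 4640/273 = -150691/12831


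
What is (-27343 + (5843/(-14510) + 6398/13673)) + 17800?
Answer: -1893272736249/198395230 ≈ -9542.9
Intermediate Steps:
(-27343 + (5843/(-14510) + 6398/13673)) + 17800 = (-27343 + (5843*(-1/14510) + 6398*(1/13673))) + 17800 = (-27343 + (-5843/14510 + 6398/13673)) + 17800 = (-27343 + 12943641/198395230) + 17800 = -5424707830249/198395230 + 17800 = -1893272736249/198395230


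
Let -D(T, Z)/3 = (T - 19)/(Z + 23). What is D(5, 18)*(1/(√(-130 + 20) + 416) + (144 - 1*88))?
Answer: 9697712/169043 - I*√110/169043 ≈ 57.368 - 6.2044e-5*I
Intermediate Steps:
D(T, Z) = -3*(-19 + T)/(23 + Z) (D(T, Z) = -3*(T - 19)/(Z + 23) = -3*(-19 + T)/(23 + Z))
D(5, 18)*(1/(√(-130 + 20) + 416) + (144 - 1*88)) = (3*(19 - 1*5)/(23 + 18))*(1/(√(-130 + 20) + 416) + (144 - 1*88)) = (3*(19 - 5)/41)*(1/(√(-110) + 416) + (144 - 88)) = (3*(1/41)*14)*(1/(I*√110 + 416) + 56) = 42*(1/(416 + I*√110) + 56)/41 = 42*(56 + 1/(416 + I*√110))/41 = 2352/41 + 42/(41*(416 + I*√110))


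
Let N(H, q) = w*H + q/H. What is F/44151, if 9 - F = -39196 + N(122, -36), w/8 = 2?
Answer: 2272451/2693211 ≈ 0.84377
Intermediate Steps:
w = 16 (w = 8*2 = 16)
N(H, q) = 16*H + q/H
F = 2272451/61 (F = 9 - (-39196 + (16*122 - 36/122)) = 9 - (-39196 + (1952 - 36*1/122)) = 9 - (-39196 + (1952 - 18/61)) = 9 - (-39196 + 119054/61) = 9 - 1*(-2271902/61) = 9 + 2271902/61 = 2272451/61 ≈ 37253.)
F/44151 = (2272451/61)/44151 = (2272451/61)*(1/44151) = 2272451/2693211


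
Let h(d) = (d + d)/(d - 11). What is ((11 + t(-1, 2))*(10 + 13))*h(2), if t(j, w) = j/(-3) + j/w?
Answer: -2990/27 ≈ -110.74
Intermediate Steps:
t(j, w) = -j/3 + j/w (t(j, w) = j*(-⅓) + j/w = -j/3 + j/w)
h(d) = 2*d/(-11 + d) (h(d) = (2*d)/(-11 + d) = 2*d/(-11 + d))
((11 + t(-1, 2))*(10 + 13))*h(2) = ((11 + (-⅓*(-1) - 1/2))*(10 + 13))*(2*2/(-11 + 2)) = ((11 + (⅓ - 1*½))*23)*(2*2/(-9)) = ((11 + (⅓ - ½))*23)*(2*2*(-⅑)) = ((11 - ⅙)*23)*(-4/9) = ((65/6)*23)*(-4/9) = (1495/6)*(-4/9) = -2990/27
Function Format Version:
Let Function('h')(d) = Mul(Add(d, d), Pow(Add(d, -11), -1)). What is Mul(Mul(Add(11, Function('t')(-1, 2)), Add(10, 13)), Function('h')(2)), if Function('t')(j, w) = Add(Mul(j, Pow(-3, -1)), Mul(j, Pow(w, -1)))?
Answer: Rational(-2990, 27) ≈ -110.74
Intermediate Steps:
Function('t')(j, w) = Add(Mul(Rational(-1, 3), j), Mul(j, Pow(w, -1))) (Function('t')(j, w) = Add(Mul(j, Rational(-1, 3)), Mul(j, Pow(w, -1))) = Add(Mul(Rational(-1, 3), j), Mul(j, Pow(w, -1))))
Function('h')(d) = Mul(2, d, Pow(Add(-11, d), -1)) (Function('h')(d) = Mul(Mul(2, d), Pow(Add(-11, d), -1)) = Mul(2, d, Pow(Add(-11, d), -1)))
Mul(Mul(Add(11, Function('t')(-1, 2)), Add(10, 13)), Function('h')(2)) = Mul(Mul(Add(11, Add(Mul(Rational(-1, 3), -1), Mul(-1, Pow(2, -1)))), Add(10, 13)), Mul(2, 2, Pow(Add(-11, 2), -1))) = Mul(Mul(Add(11, Add(Rational(1, 3), Mul(-1, Rational(1, 2)))), 23), Mul(2, 2, Pow(-9, -1))) = Mul(Mul(Add(11, Add(Rational(1, 3), Rational(-1, 2))), 23), Mul(2, 2, Rational(-1, 9))) = Mul(Mul(Add(11, Rational(-1, 6)), 23), Rational(-4, 9)) = Mul(Mul(Rational(65, 6), 23), Rational(-4, 9)) = Mul(Rational(1495, 6), Rational(-4, 9)) = Rational(-2990, 27)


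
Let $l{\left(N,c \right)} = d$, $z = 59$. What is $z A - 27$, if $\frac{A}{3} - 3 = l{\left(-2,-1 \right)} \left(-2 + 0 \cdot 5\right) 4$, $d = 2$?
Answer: $-2328$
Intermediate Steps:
$l{\left(N,c \right)} = 2$
$A = -39$ ($A = 9 + 3 \cdot 2 \left(-2 + 0 \cdot 5\right) 4 = 9 + 3 \cdot 2 \left(-2 + 0\right) 4 = 9 + 3 \cdot 2 \left(-2\right) 4 = 9 + 3 \left(\left(-4\right) 4\right) = 9 + 3 \left(-16\right) = 9 - 48 = -39$)
$z A - 27 = 59 \left(-39\right) - 27 = -2301 - 27 = -2328$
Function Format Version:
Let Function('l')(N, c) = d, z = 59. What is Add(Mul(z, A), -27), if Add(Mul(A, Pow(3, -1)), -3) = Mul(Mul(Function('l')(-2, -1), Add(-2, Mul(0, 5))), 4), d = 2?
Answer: -2328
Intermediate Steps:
Function('l')(N, c) = 2
A = -39 (A = Add(9, Mul(3, Mul(Mul(2, Add(-2, Mul(0, 5))), 4))) = Add(9, Mul(3, Mul(Mul(2, Add(-2, 0)), 4))) = Add(9, Mul(3, Mul(Mul(2, -2), 4))) = Add(9, Mul(3, Mul(-4, 4))) = Add(9, Mul(3, -16)) = Add(9, -48) = -39)
Add(Mul(z, A), -27) = Add(Mul(59, -39), -27) = Add(-2301, -27) = -2328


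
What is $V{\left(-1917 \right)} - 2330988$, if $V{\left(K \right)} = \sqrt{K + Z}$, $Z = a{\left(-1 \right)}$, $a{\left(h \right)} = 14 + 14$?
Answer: $-2330988 + i \sqrt{1889} \approx -2.331 \cdot 10^{6} + 43.463 i$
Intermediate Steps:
$a{\left(h \right)} = 28$
$Z = 28$
$V{\left(K \right)} = \sqrt{28 + K}$ ($V{\left(K \right)} = \sqrt{K + 28} = \sqrt{28 + K}$)
$V{\left(-1917 \right)} - 2330988 = \sqrt{28 - 1917} - 2330988 = \sqrt{-1889} - 2330988 = i \sqrt{1889} - 2330988 = -2330988 + i \sqrt{1889}$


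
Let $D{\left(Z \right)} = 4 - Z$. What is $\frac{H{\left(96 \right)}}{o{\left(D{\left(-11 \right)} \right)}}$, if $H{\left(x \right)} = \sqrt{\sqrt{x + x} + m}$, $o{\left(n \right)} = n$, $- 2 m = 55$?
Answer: $\frac{\sqrt{-110 + 32 \sqrt{3}}}{30} \approx 0.24625 i$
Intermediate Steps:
$m = - \frac{55}{2}$ ($m = \left(- \frac{1}{2}\right) 55 = - \frac{55}{2} \approx -27.5$)
$H{\left(x \right)} = \sqrt{- \frac{55}{2} + \sqrt{2} \sqrt{x}}$ ($H{\left(x \right)} = \sqrt{\sqrt{x + x} - \frac{55}{2}} = \sqrt{\sqrt{2 x} - \frac{55}{2}} = \sqrt{\sqrt{2} \sqrt{x} - \frac{55}{2}} = \sqrt{- \frac{55}{2} + \sqrt{2} \sqrt{x}}$)
$\frac{H{\left(96 \right)}}{o{\left(D{\left(-11 \right)} \right)}} = \frac{\frac{1}{2} \sqrt{-110 + 4 \sqrt{2} \sqrt{96}}}{4 - -11} = \frac{\frac{1}{2} \sqrt{-110 + 4 \sqrt{2} \cdot 4 \sqrt{6}}}{4 + 11} = \frac{\frac{1}{2} \sqrt{-110 + 32 \sqrt{3}}}{15} = \frac{\sqrt{-110 + 32 \sqrt{3}}}{2} \cdot \frac{1}{15} = \frac{\sqrt{-110 + 32 \sqrt{3}}}{30}$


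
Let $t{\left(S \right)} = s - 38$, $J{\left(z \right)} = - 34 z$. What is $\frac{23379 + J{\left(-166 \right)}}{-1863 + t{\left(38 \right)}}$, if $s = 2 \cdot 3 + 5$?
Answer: $- \frac{29023}{1890} \approx -15.356$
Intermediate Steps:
$s = 11$ ($s = 6 + 5 = 11$)
$t{\left(S \right)} = -27$ ($t{\left(S \right)} = 11 - 38 = -27$)
$\frac{23379 + J{\left(-166 \right)}}{-1863 + t{\left(38 \right)}} = \frac{23379 - -5644}{-1863 - 27} = \frac{23379 + 5644}{-1890} = 29023 \left(- \frac{1}{1890}\right) = - \frac{29023}{1890}$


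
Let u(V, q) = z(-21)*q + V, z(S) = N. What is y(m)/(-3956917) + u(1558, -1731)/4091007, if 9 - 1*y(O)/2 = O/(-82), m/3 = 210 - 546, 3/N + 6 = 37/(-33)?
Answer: 87459970548053/155969213526112065 ≈ 0.00056075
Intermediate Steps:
N = -99/235 (N = 3/(-6 + 37/(-33)) = 3/(-6 + 37*(-1/33)) = 3/(-6 - 37/33) = 3/(-235/33) = 3*(-33/235) = -99/235 ≈ -0.42128)
m = -1008 (m = 3*(210 - 546) = 3*(-336) = -1008)
z(S) = -99/235
u(V, q) = V - 99*q/235 (u(V, q) = -99*q/235 + V = V - 99*q/235)
y(O) = 18 + O/41 (y(O) = 18 - 2*O/(-82) = 18 - 2*O*(-1)/82 = 18 - (-1)*O/41 = 18 + O/41)
y(m)/(-3956917) + u(1558, -1731)/4091007 = (18 + (1/41)*(-1008))/(-3956917) + (1558 - 99/235*(-1731))/4091007 = (18 - 1008/41)*(-1/3956917) + (1558 + 171369/235)*(1/4091007) = -270/41*(-1/3956917) + (537499/235)*(1/4091007) = 270/162233597 + 537499/961386645 = 87459970548053/155969213526112065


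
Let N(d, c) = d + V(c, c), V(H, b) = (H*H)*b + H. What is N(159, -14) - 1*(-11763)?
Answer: 9164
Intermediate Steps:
V(H, b) = H + b*H² (V(H, b) = H²*b + H = b*H² + H = H + b*H²)
N(d, c) = d + c*(1 + c²) (N(d, c) = d + c*(1 + c*c) = d + c*(1 + c²))
N(159, -14) - 1*(-11763) = (-14 + 159 + (-14)³) - 1*(-11763) = (-14 + 159 - 2744) + 11763 = -2599 + 11763 = 9164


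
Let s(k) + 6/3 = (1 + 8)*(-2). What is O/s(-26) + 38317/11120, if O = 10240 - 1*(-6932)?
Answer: -1901863/2224 ≈ -855.15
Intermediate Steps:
O = 17172 (O = 10240 + 6932 = 17172)
s(k) = -20 (s(k) = -2 + (1 + 8)*(-2) = -2 + 9*(-2) = -2 - 18 = -20)
O/s(-26) + 38317/11120 = 17172/(-20) + 38317/11120 = 17172*(-1/20) + 38317*(1/11120) = -4293/5 + 38317/11120 = -1901863/2224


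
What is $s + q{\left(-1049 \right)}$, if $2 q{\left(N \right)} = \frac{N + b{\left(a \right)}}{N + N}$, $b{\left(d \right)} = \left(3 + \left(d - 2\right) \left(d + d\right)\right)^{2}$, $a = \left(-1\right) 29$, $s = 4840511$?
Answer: $\frac{5076885401}{1049} \approx 4.8397 \cdot 10^{6}$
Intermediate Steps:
$a = -29$
$b{\left(d \right)} = \left(3 + 2 d \left(-2 + d\right)\right)^{2}$ ($b{\left(d \right)} = \left(3 + \left(-2 + d\right) 2 d\right)^{2} = \left(3 + 2 d \left(-2 + d\right)\right)^{2}$)
$q{\left(N \right)} = \frac{3243601 + N}{4 N}$ ($q{\left(N \right)} = \frac{\left(N + \left(3 - -116 + 2 \left(-29\right)^{2}\right)^{2}\right) \frac{1}{N + N}}{2} = \frac{\left(N + \left(3 + 116 + 2 \cdot 841\right)^{2}\right) \frac{1}{2 N}}{2} = \frac{\left(N + \left(3 + 116 + 1682\right)^{2}\right) \frac{1}{2 N}}{2} = \frac{\left(N + 1801^{2}\right) \frac{1}{2 N}}{2} = \frac{\left(N + 3243601\right) \frac{1}{2 N}}{2} = \frac{\left(3243601 + N\right) \frac{1}{2 N}}{2} = \frac{\frac{1}{2} \frac{1}{N} \left(3243601 + N\right)}{2} = \frac{3243601 + N}{4 N}$)
$s + q{\left(-1049 \right)} = 4840511 + \frac{3243601 - 1049}{4 \left(-1049\right)} = 4840511 + \frac{1}{4} \left(- \frac{1}{1049}\right) 3242552 = 4840511 - \frac{810638}{1049} = \frac{5076885401}{1049}$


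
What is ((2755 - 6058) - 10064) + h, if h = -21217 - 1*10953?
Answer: -45537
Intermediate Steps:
h = -32170 (h = -21217 - 10953 = -32170)
((2755 - 6058) - 10064) + h = ((2755 - 6058) - 10064) - 32170 = (-3303 - 10064) - 32170 = -13367 - 32170 = -45537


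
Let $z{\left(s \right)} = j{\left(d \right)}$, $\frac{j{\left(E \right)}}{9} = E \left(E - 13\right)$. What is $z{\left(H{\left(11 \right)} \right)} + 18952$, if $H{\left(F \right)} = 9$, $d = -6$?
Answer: $19978$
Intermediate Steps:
$j{\left(E \right)} = 9 E \left(-13 + E\right)$ ($j{\left(E \right)} = 9 E \left(E - 13\right) = 9 E \left(-13 + E\right)$)
$z{\left(s \right)} = 1026$ ($z{\left(s \right)} = 9 \left(-6\right) \left(-13 - 6\right) = 9 \left(-6\right) \left(-19\right) = 1026$)
$z{\left(H{\left(11 \right)} \right)} + 18952 = 1026 + 18952 = 19978$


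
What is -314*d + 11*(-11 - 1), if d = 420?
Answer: -132012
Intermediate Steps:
-314*d + 11*(-11 - 1) = -314*420 + 11*(-11 - 1) = -131880 + 11*(-12) = -131880 - 132 = -132012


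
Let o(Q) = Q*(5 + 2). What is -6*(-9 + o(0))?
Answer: 54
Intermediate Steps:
o(Q) = 7*Q (o(Q) = Q*7 = 7*Q)
-6*(-9 + o(0)) = -6*(-9 + 7*0) = -6*(-9 + 0) = -6*(-9) = 54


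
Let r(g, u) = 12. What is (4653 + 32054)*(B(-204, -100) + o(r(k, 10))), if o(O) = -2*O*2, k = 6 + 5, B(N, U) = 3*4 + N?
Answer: -8809680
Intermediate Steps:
B(N, U) = 12 + N
k = 11
o(O) = -4*O
(4653 + 32054)*(B(-204, -100) + o(r(k, 10))) = (4653 + 32054)*((12 - 204) - 4*12) = 36707*(-192 - 48) = 36707*(-240) = -8809680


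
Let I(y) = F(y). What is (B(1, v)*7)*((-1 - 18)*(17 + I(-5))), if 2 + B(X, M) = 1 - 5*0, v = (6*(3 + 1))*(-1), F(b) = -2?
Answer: 1995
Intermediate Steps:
I(y) = -2
v = -24 (v = (6*4)*(-1) = 24*(-1) = -24)
B(X, M) = -1 (B(X, M) = -2 + (1 - 5*0) = -2 + (1 + 0) = -2 + 1 = -1)
(B(1, v)*7)*((-1 - 18)*(17 + I(-5))) = (-1*7)*((-1 - 18)*(17 - 2)) = -(-133)*15 = -7*(-285) = 1995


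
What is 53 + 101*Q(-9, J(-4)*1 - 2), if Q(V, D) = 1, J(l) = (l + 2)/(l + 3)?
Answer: 154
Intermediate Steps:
J(l) = (2 + l)/(3 + l)
53 + 101*Q(-9, J(-4)*1 - 2) = 53 + 101*1 = 53 + 101 = 154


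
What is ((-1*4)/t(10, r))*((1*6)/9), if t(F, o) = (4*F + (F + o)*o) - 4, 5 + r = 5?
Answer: -2/27 ≈ -0.074074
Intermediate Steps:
r = 0 (r = -5 + 5 = 0)
t(F, o) = -4 + 4*F + o*(F + o) (t(F, o) = (4*F + o*(F + o)) - 4 = -4 + 4*F + o*(F + o))
((-1*4)/t(10, r))*((1*6)/9) = ((-1*4)/(-4 + 0**2 + 4*10 + 10*0))*((1*6)/9) = (-4/(-4 + 0 + 40 + 0))*(6*(1/9)) = -4/36*(2/3) = -4*1/36*(2/3) = -1/9*2/3 = -2/27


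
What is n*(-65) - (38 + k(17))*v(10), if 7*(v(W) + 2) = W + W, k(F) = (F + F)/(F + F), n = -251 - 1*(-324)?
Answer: -33449/7 ≈ -4778.4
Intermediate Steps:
n = 73 (n = -251 + 324 = 73)
k(F) = 1 (k(F) = (2*F)/((2*F)) = (2*F)*(1/(2*F)) = 1)
v(W) = -2 + 2*W/7 (v(W) = -2 + (W + W)/7 = -2 + (2*W)/7 = -2 + 2*W/7)
n*(-65) - (38 + k(17))*v(10) = 73*(-65) - (38 + 1)*(-2 + (2/7)*10) = -4745 - 39*(-2 + 20/7) = -4745 - 39*6/7 = -4745 - 1*234/7 = -4745 - 234/7 = -33449/7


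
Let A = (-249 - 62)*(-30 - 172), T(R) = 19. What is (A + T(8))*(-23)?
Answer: -1445343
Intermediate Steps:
A = 62822 (A = -311*(-202) = 62822)
(A + T(8))*(-23) = (62822 + 19)*(-23) = 62841*(-23) = -1445343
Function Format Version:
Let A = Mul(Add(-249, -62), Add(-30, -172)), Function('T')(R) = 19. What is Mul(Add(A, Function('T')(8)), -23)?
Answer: -1445343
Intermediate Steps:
A = 62822 (A = Mul(-311, -202) = 62822)
Mul(Add(A, Function('T')(8)), -23) = Mul(Add(62822, 19), -23) = Mul(62841, -23) = -1445343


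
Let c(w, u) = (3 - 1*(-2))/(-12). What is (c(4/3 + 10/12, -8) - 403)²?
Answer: 23435281/144 ≈ 1.6275e+5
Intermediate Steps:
c(w, u) = -5/12 (c(w, u) = (3 + 2)*(-1/12) = 5*(-1/12) = -5/12)
(c(4/3 + 10/12, -8) - 403)² = (-5/12 - 403)² = (-4841/12)² = 23435281/144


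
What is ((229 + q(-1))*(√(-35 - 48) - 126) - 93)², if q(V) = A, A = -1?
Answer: 826335369 - 13142376*I*√83 ≈ 8.2634e+8 - 1.1973e+8*I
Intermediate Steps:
q(V) = -1
((229 + q(-1))*(√(-35 - 48) - 126) - 93)² = ((229 - 1)*(√(-35 - 48) - 126) - 93)² = (228*(√(-83) - 126) - 93)² = (228*(I*√83 - 126) - 93)² = (228*(-126 + I*√83) - 93)² = ((-28728 + 228*I*√83) - 93)² = (-28821 + 228*I*√83)²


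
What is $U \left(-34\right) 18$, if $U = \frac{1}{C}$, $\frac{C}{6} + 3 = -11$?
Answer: $\frac{51}{7} \approx 7.2857$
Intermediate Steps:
$C = -84$ ($C = -18 + 6 \left(-11\right) = -18 - 66 = -84$)
$U = - \frac{1}{84}$ ($U = \frac{1}{-84} = - \frac{1}{84} \approx -0.011905$)
$U \left(-34\right) 18 = \left(- \frac{1}{84}\right) \left(-34\right) 18 = \frac{17}{42} \cdot 18 = \frac{51}{7}$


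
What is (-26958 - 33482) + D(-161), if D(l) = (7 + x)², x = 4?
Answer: -60319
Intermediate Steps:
D(l) = 121 (D(l) = (7 + 4)² = 11² = 121)
(-26958 - 33482) + D(-161) = (-26958 - 33482) + 121 = -60440 + 121 = -60319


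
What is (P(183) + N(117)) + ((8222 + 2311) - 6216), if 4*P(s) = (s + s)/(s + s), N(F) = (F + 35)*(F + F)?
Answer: 159541/4 ≈ 39885.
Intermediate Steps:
N(F) = 2*F*(35 + F) (N(F) = (35 + F)*(2*F) = 2*F*(35 + F))
P(s) = ¼ (P(s) = ((s + s)/(s + s))/4 = ((2*s)/((2*s)))/4 = ((2*s)*(1/(2*s)))/4 = (¼)*1 = ¼)
(P(183) + N(117)) + ((8222 + 2311) - 6216) = (¼ + 2*117*(35 + 117)) + ((8222 + 2311) - 6216) = (¼ + 2*117*152) + (10533 - 6216) = (¼ + 35568) + 4317 = 142273/4 + 4317 = 159541/4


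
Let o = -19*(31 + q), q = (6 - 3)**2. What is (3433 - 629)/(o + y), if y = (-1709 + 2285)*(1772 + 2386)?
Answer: 701/598562 ≈ 0.0011711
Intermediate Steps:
q = 9 (q = 3**2 = 9)
y = 2395008 (y = 576*4158 = 2395008)
o = -760 (o = -19*(31 + 9) = -19*40 = -760)
(3433 - 629)/(o + y) = (3433 - 629)/(-760 + 2395008) = 2804/2394248 = 2804*(1/2394248) = 701/598562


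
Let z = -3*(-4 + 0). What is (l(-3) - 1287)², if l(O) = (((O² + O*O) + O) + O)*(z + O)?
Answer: 1390041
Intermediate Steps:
z = 12 (z = -3*(-4) = 12)
l(O) = (12 + O)*(2*O + 2*O²) (l(O) = (((O² + O*O) + O) + O)*(12 + O) = (((O² + O²) + O) + O)*(12 + O) = ((2*O² + O) + O)*(12 + O) = ((O + 2*O²) + O)*(12 + O) = (2*O + 2*O²)*(12 + O) = (12 + O)*(2*O + 2*O²))
(l(-3) - 1287)² = (2*(-3)*(12 + (-3)² + 13*(-3)) - 1287)² = (2*(-3)*(12 + 9 - 39) - 1287)² = (2*(-3)*(-18) - 1287)² = (108 - 1287)² = (-1179)² = 1390041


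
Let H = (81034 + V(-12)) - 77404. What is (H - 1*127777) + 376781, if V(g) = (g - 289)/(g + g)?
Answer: 6063517/24 ≈ 2.5265e+5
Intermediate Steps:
V(g) = (-289 + g)/(2*g) (V(g) = (-289 + g)/((2*g)) = (-289 + g)*(1/(2*g)) = (-289 + g)/(2*g))
H = 87421/24 (H = (81034 + (½)*(-289 - 12)/(-12)) - 77404 = (81034 + (½)*(-1/12)*(-301)) - 77404 = (81034 + 301/24) - 77404 = 1945117/24 - 77404 = 87421/24 ≈ 3642.5)
(H - 1*127777) + 376781 = (87421/24 - 1*127777) + 376781 = (87421/24 - 127777) + 376781 = -2979227/24 + 376781 = 6063517/24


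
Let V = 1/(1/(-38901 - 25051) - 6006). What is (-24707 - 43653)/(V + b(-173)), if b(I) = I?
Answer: 26256782940680/66448622301 ≈ 395.14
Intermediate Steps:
V = -63952/384095713 (V = 1/(1/(-63952) - 6006) = 1/(-1/63952 - 6006) = 1/(-384095713/63952) = -63952/384095713 ≈ -0.00016650)
(-24707 - 43653)/(V + b(-173)) = (-24707 - 43653)/(-63952/384095713 - 173) = -68360/(-66448622301/384095713) = -68360*(-384095713/66448622301) = 26256782940680/66448622301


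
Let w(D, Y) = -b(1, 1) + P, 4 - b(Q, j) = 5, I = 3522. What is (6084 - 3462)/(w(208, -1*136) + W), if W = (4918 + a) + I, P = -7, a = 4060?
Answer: 1311/6247 ≈ 0.20986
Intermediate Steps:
b(Q, j) = -1 (b(Q, j) = 4 - 1*5 = 4 - 5 = -1)
W = 12500 (W = (4918 + 4060) + 3522 = 8978 + 3522 = 12500)
w(D, Y) = -6 (w(D, Y) = -1*(-1) - 7 = 1 - 7 = -6)
(6084 - 3462)/(w(208, -1*136) + W) = (6084 - 3462)/(-6 + 12500) = 2622/12494 = 2622*(1/12494) = 1311/6247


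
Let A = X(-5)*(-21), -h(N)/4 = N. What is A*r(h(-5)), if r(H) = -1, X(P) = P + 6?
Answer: 21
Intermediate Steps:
X(P) = 6 + P
h(N) = -4*N
A = -21 (A = (6 - 5)*(-21) = 1*(-21) = -21)
A*r(h(-5)) = -21*(-1) = 21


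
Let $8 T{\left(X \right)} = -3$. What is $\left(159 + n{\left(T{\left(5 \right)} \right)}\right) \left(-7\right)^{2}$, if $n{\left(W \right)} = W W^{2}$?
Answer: $\frac{3987669}{512} \approx 7788.4$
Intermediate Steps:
$T{\left(X \right)} = - \frac{3}{8}$ ($T{\left(X \right)} = \frac{1}{8} \left(-3\right) = - \frac{3}{8}$)
$n{\left(W \right)} = W^{3}$
$\left(159 + n{\left(T{\left(5 \right)} \right)}\right) \left(-7\right)^{2} = \left(159 + \left(- \frac{3}{8}\right)^{3}\right) \left(-7\right)^{2} = \left(159 - \frac{27}{512}\right) 49 = \frac{81381}{512} \cdot 49 = \frac{3987669}{512}$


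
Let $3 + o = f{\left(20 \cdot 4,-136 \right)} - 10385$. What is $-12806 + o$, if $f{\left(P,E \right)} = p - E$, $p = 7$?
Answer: $-23051$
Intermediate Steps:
$f{\left(P,E \right)} = 7 - E$
$o = -10245$ ($o = -3 + \left(\left(7 - -136\right) - 10385\right) = -3 + \left(\left(7 + 136\right) - 10385\right) = -3 + \left(143 - 10385\right) = -3 - 10242 = -10245$)
$-12806 + o = -12806 - 10245 = -23051$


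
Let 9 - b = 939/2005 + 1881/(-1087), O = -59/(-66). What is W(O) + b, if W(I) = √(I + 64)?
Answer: 22365627/2179435 + √282678/66 ≈ 18.318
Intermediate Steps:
O = 59/66 (O = -59*(-1/66) = 59/66 ≈ 0.89394)
b = 22365627/2179435 (b = 9 - (939/2005 + 1881/(-1087)) = 9 - (939*(1/2005) + 1881*(-1/1087)) = 9 - (939/2005 - 1881/1087) = 9 - 1*(-2750712/2179435) = 9 + 2750712/2179435 = 22365627/2179435 ≈ 10.262)
W(I) = √(64 + I)
W(O) + b = √(64 + 59/66) + 22365627/2179435 = √(4283/66) + 22365627/2179435 = √282678/66 + 22365627/2179435 = 22365627/2179435 + √282678/66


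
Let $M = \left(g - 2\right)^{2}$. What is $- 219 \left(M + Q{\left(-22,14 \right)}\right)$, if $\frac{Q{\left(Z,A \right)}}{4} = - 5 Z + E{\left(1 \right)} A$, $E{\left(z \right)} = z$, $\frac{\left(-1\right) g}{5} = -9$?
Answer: $-513555$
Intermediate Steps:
$g = 45$ ($g = \left(-5\right) \left(-9\right) = 45$)
$Q{\left(Z,A \right)} = - 20 Z + 4 A$ ($Q{\left(Z,A \right)} = 4 \left(- 5 Z + 1 A\right) = 4 \left(- 5 Z + A\right) = 4 \left(A - 5 Z\right) = - 20 Z + 4 A$)
$M = 1849$ ($M = \left(45 - 2\right)^{2} = 43^{2} = 1849$)
$- 219 \left(M + Q{\left(-22,14 \right)}\right) = - 219 \left(1849 + \left(\left(-20\right) \left(-22\right) + 4 \cdot 14\right)\right) = - 219 \left(1849 + \left(440 + 56\right)\right) = - 219 \left(1849 + 496\right) = \left(-219\right) 2345 = -513555$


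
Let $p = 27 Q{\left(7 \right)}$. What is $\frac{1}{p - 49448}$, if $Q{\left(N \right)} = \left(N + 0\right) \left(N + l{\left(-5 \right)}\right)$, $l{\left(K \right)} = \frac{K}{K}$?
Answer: $- \frac{1}{47936} \approx -2.0861 \cdot 10^{-5}$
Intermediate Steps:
$l{\left(K \right)} = 1$
$Q{\left(N \right)} = N \left(1 + N\right)$ ($Q{\left(N \right)} = \left(N + 0\right) \left(N + 1\right) = N \left(1 + N\right)$)
$p = 1512$ ($p = 27 \cdot 7 \left(1 + 7\right) = 27 \cdot 7 \cdot 8 = 27 \cdot 56 = 1512$)
$\frac{1}{p - 49448} = \frac{1}{1512 - 49448} = \frac{1}{-47936} = - \frac{1}{47936}$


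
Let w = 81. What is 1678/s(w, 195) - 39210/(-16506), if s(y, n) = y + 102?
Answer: 645787/55937 ≈ 11.545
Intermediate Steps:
s(y, n) = 102 + y
1678/s(w, 195) - 39210/(-16506) = 1678/(102 + 81) - 39210/(-16506) = 1678/183 - 39210*(-1/16506) = 1678*(1/183) + 6535/2751 = 1678/183 + 6535/2751 = 645787/55937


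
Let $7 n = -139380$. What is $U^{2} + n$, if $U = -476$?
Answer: $\frac{1446652}{7} \approx 2.0666 \cdot 10^{5}$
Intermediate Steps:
$n = - \frac{139380}{7}$ ($n = \frac{1}{7} \left(-139380\right) = - \frac{139380}{7} \approx -19911.0$)
$U^{2} + n = \left(-476\right)^{2} - \frac{139380}{7} = 226576 - \frac{139380}{7} = \frac{1446652}{7}$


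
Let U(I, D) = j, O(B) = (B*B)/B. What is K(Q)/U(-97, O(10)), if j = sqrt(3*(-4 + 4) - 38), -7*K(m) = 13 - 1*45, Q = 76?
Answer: -16*I*sqrt(38)/133 ≈ -0.74158*I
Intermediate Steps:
K(m) = 32/7 (K(m) = -(13 - 1*45)/7 = -(13 - 45)/7 = -1/7*(-32) = 32/7)
O(B) = B (O(B) = B**2/B = B)
j = I*sqrt(38) (j = sqrt(3*0 - 38) = sqrt(0 - 38) = sqrt(-38) = I*sqrt(38) ≈ 6.1644*I)
U(I, D) = I*sqrt(38)
K(Q)/U(-97, O(10)) = 32/(7*((I*sqrt(38)))) = 32*(-I*sqrt(38)/38)/7 = -16*I*sqrt(38)/133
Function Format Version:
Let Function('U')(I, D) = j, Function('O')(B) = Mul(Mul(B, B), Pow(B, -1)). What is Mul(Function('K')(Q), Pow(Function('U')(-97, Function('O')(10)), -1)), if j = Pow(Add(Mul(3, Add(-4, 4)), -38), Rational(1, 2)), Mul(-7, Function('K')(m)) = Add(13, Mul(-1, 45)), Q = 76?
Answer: Mul(Rational(-16, 133), I, Pow(38, Rational(1, 2))) ≈ Mul(-0.74158, I)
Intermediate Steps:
Function('K')(m) = Rational(32, 7) (Function('K')(m) = Mul(Rational(-1, 7), Add(13, Mul(-1, 45))) = Mul(Rational(-1, 7), Add(13, -45)) = Mul(Rational(-1, 7), -32) = Rational(32, 7))
Function('O')(B) = B (Function('O')(B) = Mul(Pow(B, 2), Pow(B, -1)) = B)
j = Mul(I, Pow(38, Rational(1, 2))) (j = Pow(Add(Mul(3, 0), -38), Rational(1, 2)) = Pow(Add(0, -38), Rational(1, 2)) = Pow(-38, Rational(1, 2)) = Mul(I, Pow(38, Rational(1, 2))) ≈ Mul(6.1644, I))
Function('U')(I, D) = Mul(I, Pow(38, Rational(1, 2)))
Mul(Function('K')(Q), Pow(Function('U')(-97, Function('O')(10)), -1)) = Mul(Rational(32, 7), Pow(Mul(I, Pow(38, Rational(1, 2))), -1)) = Mul(Rational(32, 7), Mul(Rational(-1, 38), I, Pow(38, Rational(1, 2)))) = Mul(Rational(-16, 133), I, Pow(38, Rational(1, 2)))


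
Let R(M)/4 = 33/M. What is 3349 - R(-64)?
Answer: 53617/16 ≈ 3351.1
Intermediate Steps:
R(M) = 132/M (R(M) = 4*(33/M) = 132/M)
3349 - R(-64) = 3349 - 132/(-64) = 3349 - 132*(-1)/64 = 3349 - 1*(-33/16) = 3349 + 33/16 = 53617/16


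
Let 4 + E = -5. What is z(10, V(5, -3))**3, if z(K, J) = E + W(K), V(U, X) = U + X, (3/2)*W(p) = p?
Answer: -343/27 ≈ -12.704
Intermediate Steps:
E = -9 (E = -4 - 5 = -9)
W(p) = 2*p/3
z(K, J) = -9 + 2*K/3
z(10, V(5, -3))**3 = (-9 + (2/3)*10)**3 = (-9 + 20/3)**3 = (-7/3)**3 = -343/27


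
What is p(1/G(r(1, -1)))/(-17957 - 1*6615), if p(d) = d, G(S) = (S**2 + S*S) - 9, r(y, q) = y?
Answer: 1/172004 ≈ 5.8138e-6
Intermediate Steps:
G(S) = -9 + 2*S**2 (G(S) = (S**2 + S**2) - 9 = 2*S**2 - 9 = -9 + 2*S**2)
p(1/G(r(1, -1)))/(-17957 - 1*6615) = 1/((-9 + 2*1**2)*(-17957 - 1*6615)) = 1/((-9 + 2*1)*(-17957 - 6615)) = 1/((-9 + 2)*(-24572)) = -1/24572/(-7) = -1/7*(-1/24572) = 1/172004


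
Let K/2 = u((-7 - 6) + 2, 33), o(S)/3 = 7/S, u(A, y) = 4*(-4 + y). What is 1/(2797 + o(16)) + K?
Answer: 10387352/44773 ≈ 232.00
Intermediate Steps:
u(A, y) = -16 + 4*y
o(S) = 21/S (o(S) = 3*(7/S) = 21/S)
K = 232 (K = 2*(-16 + 4*33) = 2*(-16 + 132) = 2*116 = 232)
1/(2797 + o(16)) + K = 1/(2797 + 21/16) + 232 = 1/(44773/16) + 232 = 16/44773 + 232 = 10387352/44773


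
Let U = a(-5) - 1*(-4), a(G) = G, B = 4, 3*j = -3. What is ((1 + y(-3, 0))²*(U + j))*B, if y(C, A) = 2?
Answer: -72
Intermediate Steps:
j = -1 (j = (⅓)*(-3) = -1)
U = -1 (U = -5 - 1*(-4) = -5 + 4 = -1)
((1 + y(-3, 0))²*(U + j))*B = ((1 + 2)²*(-1 - 1))*4 = (3²*(-2))*4 = (9*(-2))*4 = -18*4 = -72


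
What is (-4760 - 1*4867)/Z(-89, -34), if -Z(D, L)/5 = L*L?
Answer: 9627/5780 ≈ 1.6656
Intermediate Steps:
Z(D, L) = -5*L**2 (Z(D, L) = -5*L*L = -5*L**2)
(-4760 - 1*4867)/Z(-89, -34) = (-4760 - 1*4867)/((-5*(-34)**2)) = (-4760 - 4867)/((-5*1156)) = -9627/(-5780) = -9627*(-1/5780) = 9627/5780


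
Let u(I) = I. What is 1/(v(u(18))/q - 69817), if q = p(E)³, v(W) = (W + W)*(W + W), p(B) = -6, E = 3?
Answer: -1/69823 ≈ -1.4322e-5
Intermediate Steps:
v(W) = 4*W² (v(W) = (2*W)*(2*W) = 4*W²)
q = -216 (q = (-6)³ = -216)
1/(v(u(18))/q - 69817) = 1/((4*18²)/(-216) - 69817) = 1/((4*324)*(-1/216) - 69817) = 1/(1296*(-1/216) - 69817) = 1/(-6 - 69817) = 1/(-69823) = -1/69823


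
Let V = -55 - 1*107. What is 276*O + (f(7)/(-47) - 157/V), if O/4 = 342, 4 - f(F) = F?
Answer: 2874810617/7614 ≈ 3.7757e+5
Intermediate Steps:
f(F) = 4 - F
V = -162 (V = -55 - 107 = -162)
O = 1368 (O = 4*342 = 1368)
276*O + (f(7)/(-47) - 157/V) = 276*1368 + ((4 - 1*7)/(-47) - 157/(-162)) = 377568 + ((4 - 7)*(-1/47) - 157*(-1/162)) = 377568 + (-3*(-1/47) + 157/162) = 377568 + (3/47 + 157/162) = 377568 + 7865/7614 = 2874810617/7614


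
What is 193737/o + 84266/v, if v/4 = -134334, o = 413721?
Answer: 427402783/1372266588 ≈ 0.31146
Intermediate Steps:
v = -537336 (v = 4*(-134334) = -537336)
193737/o + 84266/v = 193737/413721 + 84266/(-537336) = 193737*(1/413721) + 84266*(-1/537336) = 64579/137907 - 42133/268668 = 427402783/1372266588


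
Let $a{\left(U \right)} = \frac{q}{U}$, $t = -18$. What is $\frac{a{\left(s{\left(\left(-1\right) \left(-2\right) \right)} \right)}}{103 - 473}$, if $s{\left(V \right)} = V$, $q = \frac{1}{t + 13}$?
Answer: $\frac{1}{3700} \approx 0.00027027$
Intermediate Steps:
$q = - \frac{1}{5}$ ($q = \frac{1}{-18 + 13} = \frac{1}{-5} = - \frac{1}{5} \approx -0.2$)
$a{\left(U \right)} = - \frac{1}{5 U}$
$\frac{a{\left(s{\left(\left(-1\right) \left(-2\right) \right)} \right)}}{103 - 473} = \frac{\left(- \frac{1}{5}\right) \frac{1}{\left(-1\right) \left(-2\right)}}{103 - 473} = \frac{\left(- \frac{1}{5}\right) \frac{1}{2}}{-370} = \left(- \frac{1}{5}\right) \frac{1}{2} \left(- \frac{1}{370}\right) = \left(- \frac{1}{10}\right) \left(- \frac{1}{370}\right) = \frac{1}{3700}$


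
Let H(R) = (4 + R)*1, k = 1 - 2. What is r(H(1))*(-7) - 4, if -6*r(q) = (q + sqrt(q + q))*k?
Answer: -59/6 - 7*sqrt(10)/6 ≈ -13.523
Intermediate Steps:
k = -1
H(R) = 4 + R
r(q) = q/6 + sqrt(2)*sqrt(q)/6 (r(q) = -(q + sqrt(q + q))*(-1)/6 = -(q + sqrt(2*q))*(-1)/6 = -(q + sqrt(2)*sqrt(q))*(-1)/6 = -(-q - sqrt(2)*sqrt(q))/6 = q/6 + sqrt(2)*sqrt(q)/6)
r(H(1))*(-7) - 4 = ((4 + 1)/6 + sqrt(2)*sqrt(4 + 1)/6)*(-7) - 4 = ((1/6)*5 + sqrt(2)*sqrt(5)/6)*(-7) - 4 = (5/6 + sqrt(10)/6)*(-7) - 4 = (-35/6 - 7*sqrt(10)/6) - 4 = -59/6 - 7*sqrt(10)/6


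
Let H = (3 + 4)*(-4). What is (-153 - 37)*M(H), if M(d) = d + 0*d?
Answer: 5320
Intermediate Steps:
H = -28 (H = 7*(-4) = -28)
M(d) = d (M(d) = d + 0 = d)
(-153 - 37)*M(H) = (-153 - 37)*(-28) = -190*(-28) = 5320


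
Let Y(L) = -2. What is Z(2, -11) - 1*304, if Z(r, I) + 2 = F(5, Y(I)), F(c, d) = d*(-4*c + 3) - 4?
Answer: -276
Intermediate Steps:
F(c, d) = -4 + d*(3 - 4*c) (F(c, d) = d*(3 - 4*c) - 4 = -4 + d*(3 - 4*c))
Z(r, I) = 28 (Z(r, I) = -2 + (-4 + 3*(-2) - 4*5*(-2)) = -2 + (-4 - 6 + 40) = -2 + 30 = 28)
Z(2, -11) - 1*304 = 28 - 1*304 = 28 - 304 = -276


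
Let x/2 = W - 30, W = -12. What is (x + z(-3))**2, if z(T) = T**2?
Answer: 5625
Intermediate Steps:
x = -84 (x = 2*(-12 - 30) = 2*(-42) = -84)
(x + z(-3))**2 = (-84 + (-3)**2)**2 = (-84 + 9)**2 = (-75)**2 = 5625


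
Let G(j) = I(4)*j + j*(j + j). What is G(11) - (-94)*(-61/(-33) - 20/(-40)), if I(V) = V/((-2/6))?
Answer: 10915/33 ≈ 330.76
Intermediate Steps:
I(V) = -3*V (I(V) = V/((-2*⅙)) = V/(-⅓) = V*(-3) = -3*V)
G(j) = -12*j + 2*j² (G(j) = (-3*4)*j + j*(j + j) = -12*j + j*(2*j) = -12*j + 2*j²)
G(11) - (-94)*(-61/(-33) - 20/(-40)) = 2*11*(-6 + 11) - (-94)*(-61/(-33) - 20/(-40)) = 2*11*5 - (-94)*(-61*(-1/33) - 20*(-1/40)) = 110 - (-94)*(61/33 + ½) = 110 - (-94)*155/66 = 110 - 94*(-155/66) = 110 + 7285/33 = 10915/33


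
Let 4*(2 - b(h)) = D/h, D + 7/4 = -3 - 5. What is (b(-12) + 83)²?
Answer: 29452329/4096 ≈ 7190.5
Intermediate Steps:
D = -39/4 (D = -7/4 + (-3 - 5) = -7/4 - 8 = -39/4 ≈ -9.7500)
b(h) = 2 + 39/(16*h) (b(h) = 2 - (-39)/(16*h) = 2 + 39/(16*h))
(b(-12) + 83)² = ((2 + (39/16)/(-12)) + 83)² = ((2 + (39/16)*(-1/12)) + 83)² = ((2 - 13/64) + 83)² = (115/64 + 83)² = (5427/64)² = 29452329/4096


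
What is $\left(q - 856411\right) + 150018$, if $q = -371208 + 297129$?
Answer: $-780472$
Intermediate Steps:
$q = -74079$
$\left(q - 856411\right) + 150018 = \left(-74079 - 856411\right) + 150018 = -930490 + 150018 = -780472$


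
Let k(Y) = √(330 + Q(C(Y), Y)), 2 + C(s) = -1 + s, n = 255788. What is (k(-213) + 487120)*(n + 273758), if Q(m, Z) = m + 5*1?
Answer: 257952447520 + 529546*√119 ≈ 2.5796e+11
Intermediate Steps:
C(s) = -3 + s (C(s) = -2 + (-1 + s) = -3 + s)
Q(m, Z) = 5 + m (Q(m, Z) = m + 5 = 5 + m)
k(Y) = √(332 + Y) (k(Y) = √(330 + (5 + (-3 + Y))) = √(330 + (2 + Y)) = √(332 + Y))
(k(-213) + 487120)*(n + 273758) = (√(332 - 213) + 487120)*(255788 + 273758) = (√119 + 487120)*529546 = (487120 + √119)*529546 = 257952447520 + 529546*√119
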